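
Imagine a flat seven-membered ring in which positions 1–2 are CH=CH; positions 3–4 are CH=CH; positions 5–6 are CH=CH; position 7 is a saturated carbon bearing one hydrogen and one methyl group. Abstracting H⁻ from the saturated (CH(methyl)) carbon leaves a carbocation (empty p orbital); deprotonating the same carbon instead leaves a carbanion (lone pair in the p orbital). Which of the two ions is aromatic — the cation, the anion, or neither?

The cation

Both ions have a continuous loop of p orbitals — each ring atom is sp².
Cation: 3 × 2 + 0 = 6 π electrons → 4(1)+2, aromatic.
Anion: 3 × 2 + 2 = 8 π electrons → 4(2), antiaromatic.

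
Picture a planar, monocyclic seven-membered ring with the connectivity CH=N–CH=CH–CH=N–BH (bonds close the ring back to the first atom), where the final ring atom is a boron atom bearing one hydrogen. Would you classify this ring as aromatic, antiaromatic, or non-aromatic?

Check conjugation: the double-bond atoms are sp², each contributing one p electron; the doubly-bonded nitrogens are pyridine-type — their lone pairs lie in the ring plane, leaving one electron in the p orbital; the boron has an empty p orbital — every position has a p orbital, so the cyclic π system is continuous.
Adding the contributions, 3 × 2 = 6 from the double-bond units + 0 from the BH atom = 6.
6 = 4(1) + 2, which satisfies Hückel's 4n+2 rule.

Aromatic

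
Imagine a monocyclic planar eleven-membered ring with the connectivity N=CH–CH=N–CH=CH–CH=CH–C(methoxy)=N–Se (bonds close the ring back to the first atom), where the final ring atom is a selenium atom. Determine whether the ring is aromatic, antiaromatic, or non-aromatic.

All ring atoms are sp² and supply a p orbital to the ring (every atom in a ring double bond is sp² and brings one electron to the p orbital; each sp² =N– keeps its lone pair in-plane and puts one electron into the π system; the selenium donates one lone pair from its p orbital); the conjugation is uninterrupted.
Tallying contributions gives 5 × 2 = 10 from the double-bond units + 2 from the Se atom = 12.
With 12 = 4·3 π electrons, Hückel's rule classifies the planar ring as antiaromatic.

Antiaromatic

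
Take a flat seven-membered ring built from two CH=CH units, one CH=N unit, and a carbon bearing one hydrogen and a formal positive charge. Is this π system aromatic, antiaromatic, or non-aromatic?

Check conjugation: the double-bond atoms are sp², each contributing one p electron; each =N– nitrogen is pyridine-type (lone pair in the sp² plane, one electron in the p orbital); the carbocation has an empty p orbital — every position has a p orbital, so the cyclic π system is continuous.
Tallying contributions gives 3 × 2 = 6 from the double-bond units + 0 from the CH(+) atom = 6.
6 = 4(1) + 2, which satisfies Hückel's 4n+2 rule.

Aromatic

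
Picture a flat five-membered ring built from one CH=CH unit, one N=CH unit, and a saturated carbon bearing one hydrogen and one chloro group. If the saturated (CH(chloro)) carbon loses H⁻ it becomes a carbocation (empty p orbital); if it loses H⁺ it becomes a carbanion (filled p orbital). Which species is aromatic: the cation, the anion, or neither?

The anion

In either ion the ring is fully conjugated: every atom, including the new sp² carbon, supplies a p orbital.
Cation: 2 × 2 + 0 = 4 π electrons → 4(1), antiaromatic.
Anion: 2 × 2 + 2 = 6 π electrons → 4(1)+2, aromatic.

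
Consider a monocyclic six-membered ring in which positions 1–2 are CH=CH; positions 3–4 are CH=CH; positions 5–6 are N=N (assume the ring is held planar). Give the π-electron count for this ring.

6

Every ring atom contributes a p orbital perpendicular to the ring (every atom in a ring double bond is sp² and brings one electron to the p orbital; the doubly-bonded nitrogens are pyridine-type — their lone pairs lie in the ring plane, leaving one electron in the p orbital), so the π system is cyclic and fully conjugated.
Counting π electrons: 3 × 2 = 6 from the 3 double-bond units.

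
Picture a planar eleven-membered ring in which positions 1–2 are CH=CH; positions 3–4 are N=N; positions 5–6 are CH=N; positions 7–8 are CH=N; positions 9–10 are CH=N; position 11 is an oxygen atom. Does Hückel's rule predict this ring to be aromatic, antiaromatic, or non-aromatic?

Antiaromatic

Every ring atom contributes a p orbital perpendicular to the ring (each doubly-bonded ring atom is sp² with one p-orbital electron; each =N– nitrogen is pyridine-type (lone pair in the sp² plane, one electron in the p orbital); the oxygen donates one lone pair from its p orbital), so the π system is cyclic and fully conjugated.
Adding the contributions, 5 × 2 = 10 from the double-bond units + 2 from the O atom = 12.
A 4n π count (12, n = 3) in a planar conjugated ring means antiaromatic.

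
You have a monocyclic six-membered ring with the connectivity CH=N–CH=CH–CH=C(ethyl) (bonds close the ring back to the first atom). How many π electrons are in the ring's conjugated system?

Every ring atom contributes a p orbital perpendicular to the ring (each doubly-bonded ring atom is sp² with one p-orbital electron; the doubly-bonded nitrogens are pyridine-type — their lone pairs lie in the ring plane, leaving one electron in the p orbital), so the π system is cyclic and fully conjugated.
Adding the contributions, 3 × 2 = 6 from the 3 double-bond units.

6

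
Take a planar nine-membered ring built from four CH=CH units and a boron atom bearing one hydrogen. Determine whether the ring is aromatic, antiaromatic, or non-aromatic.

Antiaromatic

All ring atoms are sp² and supply a p orbital to the ring (each doubly-bonded ring atom is sp² with one p-orbital electron; the boron has an empty p orbital); the conjugation is uninterrupted.
Adding the contributions, 4 × 2 = 8 from the double-bond units + 0 from the BH atom = 8.
With 8 = 4·2 π electrons, Hückel's rule classifies the planar ring as antiaromatic.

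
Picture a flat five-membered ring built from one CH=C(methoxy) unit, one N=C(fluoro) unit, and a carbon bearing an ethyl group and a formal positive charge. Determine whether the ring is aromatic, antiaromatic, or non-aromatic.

Every ring atom contributes a p orbital perpendicular to the ring (every atom in a ring double bond is sp² and brings one electron to the p orbital; the doubly-bonded nitrogens are pyridine-type — their lone pairs lie in the ring plane, leaving one electron in the p orbital; the carbocation has an empty p orbital), so the π system is cyclic and fully conjugated.
π-electron count: 2 × 2 = 4 from the double-bond units + 0 from the C(ethyl)(+) atom = 4.
4 = 4(1); a planar, fully conjugated 4n system is antiaromatic.

Antiaromatic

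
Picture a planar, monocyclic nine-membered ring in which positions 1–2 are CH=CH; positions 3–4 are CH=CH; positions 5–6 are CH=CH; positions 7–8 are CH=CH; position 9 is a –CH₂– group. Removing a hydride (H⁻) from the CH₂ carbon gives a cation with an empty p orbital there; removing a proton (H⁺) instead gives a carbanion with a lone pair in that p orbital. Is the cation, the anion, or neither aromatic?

The anion

Both ions have a continuous loop of p orbitals — each ring atom is sp².
Cation: 4 × 2 + 0 = 8 π electrons → 4(2), antiaromatic.
Anion: 4 × 2 + 2 = 10 π electrons → 4(2)+2, aromatic.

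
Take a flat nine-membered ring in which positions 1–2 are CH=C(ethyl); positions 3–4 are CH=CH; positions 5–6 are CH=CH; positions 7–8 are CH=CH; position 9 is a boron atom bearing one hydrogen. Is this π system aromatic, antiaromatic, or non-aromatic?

Every ring atom contributes a p orbital perpendicular to the ring (each doubly-bonded ring atom is sp² with one p-orbital electron; the boron has an empty p orbital), so the π system is cyclic and fully conjugated.
π-electron count: 4 × 2 = 8 from the double-bond units + 0 from the BH atom = 8.
A 4n π count (8, n = 2) in a planar conjugated ring means antiaromatic.

Antiaromatic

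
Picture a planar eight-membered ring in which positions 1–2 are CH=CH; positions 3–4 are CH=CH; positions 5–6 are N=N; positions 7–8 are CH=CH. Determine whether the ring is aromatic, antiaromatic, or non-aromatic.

Every ring atom contributes a p orbital perpendicular to the ring (every atom in a ring double bond is sp² and brings one electron to the p orbital; each sp² =N– keeps its lone pair in-plane and puts one electron into the π system), so the π system is cyclic and fully conjugated.
Counting π electrons: 4 × 2 = 8 from the 4 double-bond units.
8 = 4(2); a planar, fully conjugated 4n system is antiaromatic.

Antiaromatic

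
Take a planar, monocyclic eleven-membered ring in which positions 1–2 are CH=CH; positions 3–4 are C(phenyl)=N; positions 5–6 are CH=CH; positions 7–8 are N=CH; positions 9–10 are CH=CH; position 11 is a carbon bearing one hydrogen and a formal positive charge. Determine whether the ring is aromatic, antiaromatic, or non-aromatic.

Aromatic

The p orbitals form a continuous loop: every atom in a ring double bond is sp² and brings one electron to the p orbital; the doubly-bonded nitrogens are pyridine-type — their lone pairs lie in the ring plane, leaving one electron in the p orbital; the carbocation has an empty p orbital. The ring is fully conjugated.
Adding the contributions, 5 × 2 = 10 from the double-bond units + 0 from the CH(+) atom = 10.
Since 10 = 4·2 + 2, the ring meets the 4n+2 criterion.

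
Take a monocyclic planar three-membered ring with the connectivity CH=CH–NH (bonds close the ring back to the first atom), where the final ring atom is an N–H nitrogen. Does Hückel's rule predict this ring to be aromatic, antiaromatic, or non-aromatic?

The p orbitals form a continuous loop: each doubly-bonded ring atom is sp² with one p-orbital electron; the pyrrole-type nitrogen donates its lone pair from the p orbital. The ring is fully conjugated.
Counting π electrons: 1 × 2 = 2 from the double-bond unit + 2 from the NH atom = 4.
A 4n π count (4, n = 1) in a planar conjugated ring means antiaromatic.

Antiaromatic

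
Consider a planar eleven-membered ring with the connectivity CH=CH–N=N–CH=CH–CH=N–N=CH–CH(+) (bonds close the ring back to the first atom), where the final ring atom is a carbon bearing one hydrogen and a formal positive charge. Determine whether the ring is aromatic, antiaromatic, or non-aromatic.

Every ring atom contributes a p orbital perpendicular to the ring (each doubly-bonded ring atom is sp² with one p-orbital electron; the doubly-bonded nitrogens are pyridine-type — their lone pairs lie in the ring plane, leaving one electron in the p orbital; the carbocation has an empty p orbital), so the π system is cyclic and fully conjugated.
π-electron count: 5 × 2 = 10 from the double-bond units + 0 from the CH(+) atom = 10.
Since 10 = 4·2 + 2, the ring meets the 4n+2 criterion.

Aromatic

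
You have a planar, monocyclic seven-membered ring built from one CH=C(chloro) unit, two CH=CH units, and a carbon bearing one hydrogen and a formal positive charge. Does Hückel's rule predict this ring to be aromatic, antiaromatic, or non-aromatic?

Check conjugation: every atom in a ring double bond is sp² and brings one electron to the p orbital; the carbocation has an empty p orbital — every position has a p orbital, so the cyclic π system is continuous.
Counting π electrons: 3 × 2 = 6 from the double-bond units + 0 from the CH(+) atom = 6.
6 = 4(1) + 2, which satisfies Hückel's 4n+2 rule.

Aromatic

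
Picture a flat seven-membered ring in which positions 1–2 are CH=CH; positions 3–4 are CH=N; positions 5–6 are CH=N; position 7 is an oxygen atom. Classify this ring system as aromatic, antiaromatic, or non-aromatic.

Antiaromatic

The p orbitals form a continuous loop: each doubly-bonded ring atom is sp² with one p-orbital electron; the doubly-bonded nitrogens are pyridine-type — their lone pairs lie in the ring plane, leaving one electron in the p orbital; the oxygen donates one lone pair from its p orbital. The ring is fully conjugated.
π-electron count: 3 × 2 = 6 from the double-bond units + 2 from the O atom = 8.
8 = 4(2); a planar, fully conjugated 4n system is antiaromatic.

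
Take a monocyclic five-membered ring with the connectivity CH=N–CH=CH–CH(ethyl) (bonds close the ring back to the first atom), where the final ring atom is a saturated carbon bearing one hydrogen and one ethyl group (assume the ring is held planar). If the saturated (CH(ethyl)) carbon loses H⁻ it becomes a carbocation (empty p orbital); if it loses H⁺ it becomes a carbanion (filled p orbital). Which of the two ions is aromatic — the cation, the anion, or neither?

The anion

In both ions every ring atom is sp² and contributes a p orbital, so both rings are fully conjugated.
Cation: 2 × 2 + 0 = 4 π electrons → 4(1), antiaromatic.
Anion: 2 × 2 + 2 = 6 π electrons → 4(1)+2, aromatic.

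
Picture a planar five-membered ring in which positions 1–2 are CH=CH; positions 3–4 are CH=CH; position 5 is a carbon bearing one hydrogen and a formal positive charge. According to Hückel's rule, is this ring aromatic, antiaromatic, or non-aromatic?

Antiaromatic

All ring atoms are sp² and supply a p orbital to the ring (each doubly-bonded ring atom is sp² with one p-orbital electron; the carbocation has an empty p orbital); the conjugation is uninterrupted.
Tallying contributions gives 2 × 2 = 4 from the double-bond units + 0 from the CH(+) atom = 4.
4 = 4(1); a planar, fully conjugated 4n system is antiaromatic.
(The species described is the cyclopentadienyl cation.)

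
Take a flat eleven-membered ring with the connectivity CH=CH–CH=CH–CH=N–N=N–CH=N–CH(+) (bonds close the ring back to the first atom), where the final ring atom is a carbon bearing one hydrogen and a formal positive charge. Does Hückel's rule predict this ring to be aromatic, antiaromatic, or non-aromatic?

Aromatic

Check conjugation: each doubly-bonded ring atom is sp² with one p-orbital electron; each =N– nitrogen is pyridine-type (lone pair in the sp² plane, one electron in the p orbital); the carbocation has an empty p orbital — every position has a p orbital, so the cyclic π system is continuous.
Tallying contributions gives 5 × 2 = 10 from the double-bond units + 0 from the CH(+) atom = 10.
That gives a 4n+2 count (10, n = 2).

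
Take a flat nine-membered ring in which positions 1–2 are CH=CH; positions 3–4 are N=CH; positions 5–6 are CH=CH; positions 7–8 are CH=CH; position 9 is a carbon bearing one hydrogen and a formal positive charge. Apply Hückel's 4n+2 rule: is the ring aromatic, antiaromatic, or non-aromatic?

Check conjugation: each doubly-bonded ring atom is sp² with one p-orbital electron; the doubly-bonded nitrogens are pyridine-type — their lone pairs lie in the ring plane, leaving one electron in the p orbital; the carbocation has an empty p orbital — every position has a p orbital, so the cyclic π system is continuous.
Tallying contributions gives 4 × 2 = 8 from the double-bond units + 0 from the CH(+) atom = 8.
A 4n π count (8, n = 2) in a planar conjugated ring means antiaromatic.

Antiaromatic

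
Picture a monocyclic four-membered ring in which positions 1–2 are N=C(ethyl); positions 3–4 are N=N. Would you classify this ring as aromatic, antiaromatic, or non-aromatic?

All ring atoms are sp² and supply a p orbital to the ring (the double-bond atoms are sp², each contributing one p electron; each sp² =N– keeps its lone pair in-plane and puts one electron into the π system); the conjugation is uninterrupted.
π-electron count: 2 × 2 = 4 from the 2 double-bond units.
4 = 4(1); a planar, fully conjugated 4n system is antiaromatic.

Antiaromatic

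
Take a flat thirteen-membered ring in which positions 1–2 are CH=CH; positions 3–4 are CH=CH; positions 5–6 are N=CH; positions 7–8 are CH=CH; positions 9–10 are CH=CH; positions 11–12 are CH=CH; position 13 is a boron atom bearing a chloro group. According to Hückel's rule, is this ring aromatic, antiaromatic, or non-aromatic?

All ring atoms are sp² and supply a p orbital to the ring (each doubly-bonded ring atom is sp² with one p-orbital electron; the doubly-bonded nitrogens are pyridine-type — their lone pairs lie in the ring plane, leaving one electron in the p orbital; the boron has an empty p orbital); the conjugation is uninterrupted.
Counting π electrons: 6 × 2 = 12 from the double-bond units + 0 from the B(chloro) atom = 12.
With 12 = 4·3 π electrons, Hückel's rule classifies the planar ring as antiaromatic.

Antiaromatic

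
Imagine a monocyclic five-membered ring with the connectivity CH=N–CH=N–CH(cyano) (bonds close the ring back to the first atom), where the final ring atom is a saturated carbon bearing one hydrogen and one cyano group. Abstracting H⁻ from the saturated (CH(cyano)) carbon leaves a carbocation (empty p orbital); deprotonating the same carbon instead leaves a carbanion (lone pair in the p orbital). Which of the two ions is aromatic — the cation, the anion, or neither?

The anion

In both ions every ring atom is sp² and contributes a p orbital, so both rings are fully conjugated.
Cation: 2 × 2 + 0 = 4 π electrons → 4(1), antiaromatic.
Anion: 2 × 2 + 2 = 6 π electrons → 4(1)+2, aromatic.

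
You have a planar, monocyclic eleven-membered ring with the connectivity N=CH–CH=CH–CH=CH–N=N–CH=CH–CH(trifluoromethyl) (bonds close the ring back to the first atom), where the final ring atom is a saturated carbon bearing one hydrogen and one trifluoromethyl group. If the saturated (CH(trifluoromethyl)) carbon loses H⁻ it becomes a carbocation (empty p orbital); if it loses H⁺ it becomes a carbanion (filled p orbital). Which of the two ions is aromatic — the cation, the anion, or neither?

The cation

Once that carbon is sp², every ring atom has a p orbital and both ions are fully conjugated.
Cation: 5 × 2 + 0 = 10 π electrons → 4(2)+2, aromatic.
Anion: 5 × 2 + 2 = 12 π electrons → 4(3), antiaromatic.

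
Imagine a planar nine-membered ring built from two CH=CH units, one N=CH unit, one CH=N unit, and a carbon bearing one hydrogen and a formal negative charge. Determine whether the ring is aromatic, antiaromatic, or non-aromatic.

Aromatic

Check conjugation: every atom in a ring double bond is sp² and brings one electron to the p orbital; each sp² =N– keeps its lone pair in-plane and puts one electron into the π system; the carbanion's lone pair occupies the p orbital — every position has a p orbital, so the cyclic π system is continuous.
Counting π electrons: 4 × 2 = 8 from the double-bond units + 2 from the CH(-) atom = 10.
That gives a 4n+2 count (10, n = 2).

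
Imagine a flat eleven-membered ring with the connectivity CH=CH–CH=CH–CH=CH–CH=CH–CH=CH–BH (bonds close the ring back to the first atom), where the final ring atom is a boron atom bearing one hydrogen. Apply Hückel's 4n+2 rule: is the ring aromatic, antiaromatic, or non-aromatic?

Check conjugation: each doubly-bonded ring atom is sp² with one p-orbital electron; the boron has an empty p orbital — every position has a p orbital, so the cyclic π system is continuous.
Tallying contributions gives 5 × 2 = 10 from the double-bond units + 0 from the BH atom = 10.
Since 10 = 4·2 + 2, the ring meets the 4n+2 criterion.

Aromatic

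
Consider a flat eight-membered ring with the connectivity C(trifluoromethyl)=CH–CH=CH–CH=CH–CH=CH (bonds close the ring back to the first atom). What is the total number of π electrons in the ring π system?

8

The p orbitals form a continuous loop: every atom in a ring double bond is sp² and brings one electron to the p orbital. The ring is fully conjugated.
Adding the contributions, 4 × 2 = 8 from the 4 double-bond units.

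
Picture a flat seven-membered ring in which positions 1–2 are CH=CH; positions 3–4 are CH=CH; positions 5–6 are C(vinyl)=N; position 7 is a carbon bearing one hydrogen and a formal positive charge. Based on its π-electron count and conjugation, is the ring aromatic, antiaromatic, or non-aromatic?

Every ring atom contributes a p orbital perpendicular to the ring (each doubly-bonded ring atom is sp² with one p-orbital electron; each =N– nitrogen is pyridine-type (lone pair in the sp² plane, one electron in the p orbital); the carbocation has an empty p orbital), so the π system is cyclic and fully conjugated.
Adding the contributions, 3 × 2 = 6 from the double-bond units + 0 from the CH(+) atom = 6.
With 6 π electrons (n = 1), the Hückel 4n+2 condition holds.

Aromatic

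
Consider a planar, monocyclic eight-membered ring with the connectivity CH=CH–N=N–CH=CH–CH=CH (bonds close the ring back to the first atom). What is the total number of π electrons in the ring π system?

The p orbitals form a continuous loop: each doubly-bonded ring atom is sp² with one p-orbital electron; each sp² =N– keeps its lone pair in-plane and puts one electron into the π system. The ring is fully conjugated.
Counting π electrons: 4 × 2 = 8 from the 4 double-bond units.

8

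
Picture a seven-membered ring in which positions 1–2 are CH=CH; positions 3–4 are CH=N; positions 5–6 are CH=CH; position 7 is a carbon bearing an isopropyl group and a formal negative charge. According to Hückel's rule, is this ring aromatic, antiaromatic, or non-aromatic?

The p orbitals form a continuous loop: each doubly-bonded ring atom is sp² with one p-orbital electron; the doubly-bonded nitrogens are pyridine-type — their lone pairs lie in the ring plane, leaving one electron in the p orbital; the carbanion's lone pair occupies the p orbital. The ring is fully conjugated.
Adding the contributions, 3 × 2 = 6 from the double-bond units + 2 from the C(isopropyl)(-) atom = 8.
8 = 4(2); a planar, fully conjugated 4n system is antiaromatic.

Antiaromatic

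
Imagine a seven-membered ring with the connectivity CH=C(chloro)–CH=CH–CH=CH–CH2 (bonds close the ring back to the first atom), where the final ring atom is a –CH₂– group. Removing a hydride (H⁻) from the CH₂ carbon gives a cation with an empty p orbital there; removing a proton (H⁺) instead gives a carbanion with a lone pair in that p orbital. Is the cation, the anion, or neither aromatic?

Once that carbon is sp², every ring atom has a p orbital and both ions are fully conjugated.
Cation: 3 × 2 + 0 = 6 π electrons → 4(1)+2, aromatic.
Anion: 3 × 2 + 2 = 8 π electrons → 4(2), antiaromatic.

The cation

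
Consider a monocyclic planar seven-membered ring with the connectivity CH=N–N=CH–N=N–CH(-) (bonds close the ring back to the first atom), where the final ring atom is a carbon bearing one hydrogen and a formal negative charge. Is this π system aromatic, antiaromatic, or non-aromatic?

Antiaromatic

Check conjugation: each doubly-bonded ring atom is sp² with one p-orbital electron; the doubly-bonded nitrogens are pyridine-type — their lone pairs lie in the ring plane, leaving one electron in the p orbital; the carbanion's lone pair occupies the p orbital — every position has a p orbital, so the cyclic π system is continuous.
Counting π electrons: 3 × 2 = 6 from the double-bond units + 2 from the CH(-) atom = 8.
With 8 = 4·2 π electrons, Hückel's rule classifies the planar ring as antiaromatic.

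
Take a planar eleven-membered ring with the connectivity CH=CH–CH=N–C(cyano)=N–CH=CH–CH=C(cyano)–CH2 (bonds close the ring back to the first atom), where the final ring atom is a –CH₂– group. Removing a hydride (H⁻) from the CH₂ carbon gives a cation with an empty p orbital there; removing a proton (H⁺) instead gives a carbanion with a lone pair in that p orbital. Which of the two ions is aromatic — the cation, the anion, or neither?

In both ions every ring atom is sp² and contributes a p orbital, so both rings are fully conjugated.
Cation: 5 × 2 + 0 = 10 π electrons → 4(2)+2, aromatic.
Anion: 5 × 2 + 2 = 12 π electrons → 4(3), antiaromatic.

The cation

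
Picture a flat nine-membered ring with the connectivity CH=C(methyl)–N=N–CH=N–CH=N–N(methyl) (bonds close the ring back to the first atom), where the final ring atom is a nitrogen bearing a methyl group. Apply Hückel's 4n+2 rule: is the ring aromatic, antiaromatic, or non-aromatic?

Check conjugation: the double-bond atoms are sp², each contributing one p electron; each =N– nitrogen is pyridine-type (lone pair in the sp² plane, one electron in the p orbital); the pyrrole-type nitrogen donates its lone pair from the p orbital — every position has a p orbital, so the cyclic π system is continuous.
Counting π electrons: 4 × 2 = 8 from the double-bond units + 2 from the N(methyl) atom = 10.
10 = 4(2) + 2, which satisfies Hückel's 4n+2 rule.

Aromatic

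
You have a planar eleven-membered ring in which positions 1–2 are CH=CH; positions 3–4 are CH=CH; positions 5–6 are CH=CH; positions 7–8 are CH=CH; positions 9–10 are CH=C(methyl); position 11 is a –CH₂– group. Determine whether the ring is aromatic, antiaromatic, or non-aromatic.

Non-aromatic

The CH2 carbon is saturated: the tetrahedral CH₂ carbon is sp³ and has no p orbital in the ring π system. Conjugation is not continuous around the ring.
Without a continuous loop of overlapping p orbitals the Hückel electron count never comes into play.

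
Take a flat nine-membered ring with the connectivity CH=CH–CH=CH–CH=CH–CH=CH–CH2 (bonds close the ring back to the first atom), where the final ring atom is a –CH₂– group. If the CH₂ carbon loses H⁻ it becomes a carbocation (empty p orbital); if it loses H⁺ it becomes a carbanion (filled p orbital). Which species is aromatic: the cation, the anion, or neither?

Both ions have a continuous loop of p orbitals — each ring atom is sp².
Cation: 4 × 2 + 0 = 8 π electrons → 4(2), antiaromatic.
Anion: 4 × 2 + 2 = 10 π electrons → 4(2)+2, aromatic.

The anion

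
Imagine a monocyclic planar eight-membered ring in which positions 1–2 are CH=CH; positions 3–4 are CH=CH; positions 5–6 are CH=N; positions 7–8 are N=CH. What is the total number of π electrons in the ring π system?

8

Check conjugation: the double-bond atoms are sp², each contributing one p electron; each =N– nitrogen is pyridine-type (lone pair in the sp² plane, one electron in the p orbital) — every position has a p orbital, so the cyclic π system is continuous.
π-electron count: 4 × 2 = 8 from the 4 double-bond units.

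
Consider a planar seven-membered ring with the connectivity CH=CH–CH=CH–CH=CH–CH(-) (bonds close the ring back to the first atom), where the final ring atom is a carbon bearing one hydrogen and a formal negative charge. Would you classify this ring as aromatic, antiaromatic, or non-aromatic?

Antiaromatic

All ring atoms are sp² and supply a p orbital to the ring (the double-bond atoms are sp², each contributing one p electron; the carbanion's lone pair occupies the p orbital); the conjugation is uninterrupted.
π-electron count: 3 × 2 = 6 from the double-bond units + 2 from the CH(-) atom = 8.
8 = 4(2); a planar, fully conjugated 4n system is antiaromatic.
(The species described is the cycloheptatrienyl anion.)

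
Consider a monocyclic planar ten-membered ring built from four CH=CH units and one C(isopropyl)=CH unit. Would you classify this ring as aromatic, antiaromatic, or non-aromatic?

Aromatic

The p orbitals form a continuous loop: every atom in a ring double bond is sp² and brings one electron to the p orbital. The ring is fully conjugated.
Counting π electrons: 5 × 2 = 10 from the 5 double-bond units.
That gives a 4n+2 count (10, n = 2).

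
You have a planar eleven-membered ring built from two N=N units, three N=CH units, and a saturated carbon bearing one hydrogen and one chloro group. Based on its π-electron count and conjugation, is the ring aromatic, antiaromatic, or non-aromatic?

Non-aromatic

The CH(chloro) position has four σ bonds — that saturated carbon is sp³ and has no p orbital in the ring π system — so the cyclic conjugation is interrupted.
Broken conjugation rules out both aromaticity and antiaromaticity.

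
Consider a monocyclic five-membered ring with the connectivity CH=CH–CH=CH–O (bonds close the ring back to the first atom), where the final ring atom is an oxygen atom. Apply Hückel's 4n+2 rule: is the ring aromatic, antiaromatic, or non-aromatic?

All ring atoms are sp² and supply a p orbital to the ring (each doubly-bonded ring atom is sp² with one p-orbital electron; the oxygen donates one lone pair from its p orbital); the conjugation is uninterrupted.
Counting π electrons: 2 × 2 = 4 from the double-bond units + 2 from the O atom = 6.
With 6 π electrons (n = 1), the Hückel 4n+2 condition holds.
(This ring is furan.)

Aromatic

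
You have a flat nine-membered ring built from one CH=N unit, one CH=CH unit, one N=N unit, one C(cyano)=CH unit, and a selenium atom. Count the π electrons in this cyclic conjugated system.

Every ring atom contributes a p orbital perpendicular to the ring (the double-bond atoms are sp², each contributing one p electron; the doubly-bonded nitrogens are pyridine-type — their lone pairs lie in the ring plane, leaving one electron in the p orbital; the selenium donates one lone pair from its p orbital), so the π system is cyclic and fully conjugated.
Tallying contributions gives 4 × 2 = 8 from the double-bond units + 2 from the Se atom = 10.

10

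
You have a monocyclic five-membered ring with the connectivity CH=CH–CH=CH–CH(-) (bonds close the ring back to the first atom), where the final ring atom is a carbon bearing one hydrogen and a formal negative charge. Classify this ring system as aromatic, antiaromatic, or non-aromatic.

Aromatic

The p orbitals form a continuous loop: each doubly-bonded ring atom is sp² with one p-orbital electron; the carbanion's lone pair occupies the p orbital. The ring is fully conjugated.
Tallying contributions gives 2 × 2 = 4 from the double-bond units + 2 from the CH(-) atom = 6.
That gives a 4n+2 count (6, n = 1).
(The species described is the cyclopentadienyl anion.)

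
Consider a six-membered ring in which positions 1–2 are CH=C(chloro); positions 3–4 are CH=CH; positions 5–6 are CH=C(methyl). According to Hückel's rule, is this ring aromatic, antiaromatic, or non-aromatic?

Aromatic

All ring atoms are sp² and supply a p orbital to the ring (the double-bond atoms are sp², each contributing one p electron); the conjugation is uninterrupted.
Tallying contributions gives 3 × 2 = 6 from the 3 double-bond units.
With 6 π electrons (n = 1), the Hückel 4n+2 condition holds.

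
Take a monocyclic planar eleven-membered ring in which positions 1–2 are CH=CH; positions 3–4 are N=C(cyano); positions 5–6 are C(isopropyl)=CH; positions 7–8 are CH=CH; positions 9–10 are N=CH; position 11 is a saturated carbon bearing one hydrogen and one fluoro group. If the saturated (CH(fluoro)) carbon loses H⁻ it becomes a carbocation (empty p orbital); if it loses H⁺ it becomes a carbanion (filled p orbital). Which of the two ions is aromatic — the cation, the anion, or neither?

The cation

In both ions every ring atom is sp² and contributes a p orbital, so both rings are fully conjugated.
Cation: 5 × 2 + 0 = 10 π electrons → 4(2)+2, aromatic.
Anion: 5 × 2 + 2 = 12 π electrons → 4(3), antiaromatic.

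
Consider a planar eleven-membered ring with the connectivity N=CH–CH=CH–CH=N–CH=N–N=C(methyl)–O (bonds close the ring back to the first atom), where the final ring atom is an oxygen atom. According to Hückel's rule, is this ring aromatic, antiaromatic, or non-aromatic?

The p orbitals form a continuous loop: the double-bond atoms are sp², each contributing one p electron; each =N– nitrogen is pyridine-type (lone pair in the sp² plane, one electron in the p orbital); the oxygen donates one lone pair from its p orbital. The ring is fully conjugated.
π-electron count: 5 × 2 = 10 from the double-bond units + 2 from the O atom = 12.
With 12 = 4·3 π electrons, Hückel's rule classifies the planar ring as antiaromatic.

Antiaromatic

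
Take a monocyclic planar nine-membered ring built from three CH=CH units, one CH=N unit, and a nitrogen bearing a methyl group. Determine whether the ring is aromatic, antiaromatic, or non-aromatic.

The p orbitals form a continuous loop: every atom in a ring double bond is sp² and brings one electron to the p orbital; the doubly-bonded nitrogens are pyridine-type — their lone pairs lie in the ring plane, leaving one electron in the p orbital; the pyrrole-type nitrogen donates its lone pair from the p orbital. The ring is fully conjugated.
Adding the contributions, 4 × 2 = 8 from the double-bond units + 2 from the N(methyl) atom = 10.
That gives a 4n+2 count (10, n = 2).

Aromatic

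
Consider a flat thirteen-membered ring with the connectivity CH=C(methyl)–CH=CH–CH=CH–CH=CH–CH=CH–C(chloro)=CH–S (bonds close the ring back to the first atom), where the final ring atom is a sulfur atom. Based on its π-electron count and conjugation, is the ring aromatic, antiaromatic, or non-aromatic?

Every ring atom contributes a p orbital perpendicular to the ring (each doubly-bonded ring atom is sp² with one p-orbital electron; the sulfur donates one lone pair from its p orbital), so the π system is cyclic and fully conjugated.
Adding the contributions, 6 × 2 = 12 from the double-bond units + 2 from the S atom = 14.
With 14 π electrons (n = 3), the Hückel 4n+2 condition holds.

Aromatic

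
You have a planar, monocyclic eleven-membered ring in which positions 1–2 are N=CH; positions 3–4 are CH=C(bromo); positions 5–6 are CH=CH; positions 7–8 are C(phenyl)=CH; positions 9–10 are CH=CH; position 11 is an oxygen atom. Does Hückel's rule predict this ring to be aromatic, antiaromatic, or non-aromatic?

Antiaromatic

The p orbitals form a continuous loop: the double-bond atoms are sp², each contributing one p electron; each sp² =N– keeps its lone pair in-plane and puts one electron into the π system; the oxygen donates one lone pair from its p orbital. The ring is fully conjugated.
Tallying contributions gives 5 × 2 = 10 from the double-bond units + 2 from the O atom = 12.
A 4n π count (12, n = 3) in a planar conjugated ring means antiaromatic.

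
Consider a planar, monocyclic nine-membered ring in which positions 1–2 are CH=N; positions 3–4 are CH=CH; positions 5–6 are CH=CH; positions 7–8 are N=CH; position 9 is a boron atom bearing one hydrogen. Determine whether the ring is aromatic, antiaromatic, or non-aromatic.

Antiaromatic

The p orbitals form a continuous loop: every atom in a ring double bond is sp² and brings one electron to the p orbital; the doubly-bonded nitrogens are pyridine-type — their lone pairs lie in the ring plane, leaving one electron in the p orbital; the boron has an empty p orbital. The ring is fully conjugated.
π-electron count: 4 × 2 = 8 from the double-bond units + 0 from the BH atom = 8.
A 4n π count (8, n = 2) in a planar conjugated ring means antiaromatic.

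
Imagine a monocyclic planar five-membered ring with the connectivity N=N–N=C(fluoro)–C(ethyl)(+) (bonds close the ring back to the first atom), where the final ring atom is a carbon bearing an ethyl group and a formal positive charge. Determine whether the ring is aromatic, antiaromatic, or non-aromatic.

Every ring atom contributes a p orbital perpendicular to the ring (each doubly-bonded ring atom is sp² with one p-orbital electron; the doubly-bonded nitrogens are pyridine-type — their lone pairs lie in the ring plane, leaving one electron in the p orbital; the carbocation has an empty p orbital), so the π system is cyclic and fully conjugated.
π-electron count: 2 × 2 = 4 from the double-bond units + 0 from the C(ethyl)(+) atom = 4.
4 = 4(1); a planar, fully conjugated 4n system is antiaromatic.

Antiaromatic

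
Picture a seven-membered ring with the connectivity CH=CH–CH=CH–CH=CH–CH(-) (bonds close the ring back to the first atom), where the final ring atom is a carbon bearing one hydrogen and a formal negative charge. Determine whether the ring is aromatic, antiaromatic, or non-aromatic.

Antiaromatic

All ring atoms are sp² and supply a p orbital to the ring (every atom in a ring double bond is sp² and brings one electron to the p orbital; the carbanion's lone pair occupies the p orbital); the conjugation is uninterrupted.
Adding the contributions, 3 × 2 = 6 from the double-bond units + 2 from the CH(-) atom = 8.
A 4n π count (8, n = 2) in a planar conjugated ring means antiaromatic.
(This ring is the cycloheptatrienyl anion.)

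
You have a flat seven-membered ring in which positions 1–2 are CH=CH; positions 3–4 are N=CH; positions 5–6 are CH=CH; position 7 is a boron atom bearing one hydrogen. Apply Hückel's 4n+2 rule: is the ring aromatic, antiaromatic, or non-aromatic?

All ring atoms are sp² and supply a p orbital to the ring (every atom in a ring double bond is sp² and brings one electron to the p orbital; the doubly-bonded nitrogens are pyridine-type — their lone pairs lie in the ring plane, leaving one electron in the p orbital; the boron has an empty p orbital); the conjugation is uninterrupted.
Counting π electrons: 3 × 2 = 6 from the double-bond units + 0 from the BH atom = 6.
With 6 π electrons (n = 1), the Hückel 4n+2 condition holds.

Aromatic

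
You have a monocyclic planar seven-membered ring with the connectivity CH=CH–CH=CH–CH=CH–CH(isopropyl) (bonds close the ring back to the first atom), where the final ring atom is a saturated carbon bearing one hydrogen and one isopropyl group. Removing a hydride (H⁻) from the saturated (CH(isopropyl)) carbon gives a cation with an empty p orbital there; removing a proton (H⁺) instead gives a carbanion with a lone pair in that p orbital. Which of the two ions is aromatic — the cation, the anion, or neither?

In either ion the ring is fully conjugated: every atom, including the new sp² carbon, supplies a p orbital.
Cation: 3 × 2 + 0 = 6 π electrons → 4(1)+2, aromatic.
Anion: 3 × 2 + 2 = 8 π electrons → 4(2), antiaromatic.

The cation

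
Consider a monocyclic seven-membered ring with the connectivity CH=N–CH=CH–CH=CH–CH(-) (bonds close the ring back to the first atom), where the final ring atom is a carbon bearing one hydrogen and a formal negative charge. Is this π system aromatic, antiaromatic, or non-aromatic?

The p orbitals form a continuous loop: the double-bond atoms are sp², each contributing one p electron; the doubly-bonded nitrogens are pyridine-type — their lone pairs lie in the ring plane, leaving one electron in the p orbital; the carbanion's lone pair occupies the p orbital. The ring is fully conjugated.
Counting π electrons: 3 × 2 = 6 from the double-bond units + 2 from the CH(-) atom = 8.
With 8 = 4·2 π electrons, Hückel's rule classifies the planar ring as antiaromatic.

Antiaromatic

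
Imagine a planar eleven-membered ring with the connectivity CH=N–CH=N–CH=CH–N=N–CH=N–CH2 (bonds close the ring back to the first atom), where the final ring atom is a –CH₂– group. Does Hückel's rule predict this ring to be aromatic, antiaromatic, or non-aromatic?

Because the tetrahedral CH₂ carbon is sp³ and has no p orbital in the ring π system at the CH2 position, the π system cannot extend all the way around the ring.
Without a continuous loop of overlapping p orbitals the Hückel electron count never comes into play.

Non-aromatic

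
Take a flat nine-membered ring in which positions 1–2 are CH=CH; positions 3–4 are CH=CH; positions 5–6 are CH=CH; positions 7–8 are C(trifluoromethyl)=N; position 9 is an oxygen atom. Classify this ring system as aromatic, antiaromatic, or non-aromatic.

All ring atoms are sp² and supply a p orbital to the ring (the double-bond atoms are sp², each contributing one p electron; each sp² =N– keeps its lone pair in-plane and puts one electron into the π system; the oxygen donates one lone pair from its p orbital); the conjugation is uninterrupted.
Tallying contributions gives 4 × 2 = 8 from the double-bond units + 2 from the O atom = 10.
Since 10 = 4·2 + 2, the ring meets the 4n+2 criterion.

Aromatic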